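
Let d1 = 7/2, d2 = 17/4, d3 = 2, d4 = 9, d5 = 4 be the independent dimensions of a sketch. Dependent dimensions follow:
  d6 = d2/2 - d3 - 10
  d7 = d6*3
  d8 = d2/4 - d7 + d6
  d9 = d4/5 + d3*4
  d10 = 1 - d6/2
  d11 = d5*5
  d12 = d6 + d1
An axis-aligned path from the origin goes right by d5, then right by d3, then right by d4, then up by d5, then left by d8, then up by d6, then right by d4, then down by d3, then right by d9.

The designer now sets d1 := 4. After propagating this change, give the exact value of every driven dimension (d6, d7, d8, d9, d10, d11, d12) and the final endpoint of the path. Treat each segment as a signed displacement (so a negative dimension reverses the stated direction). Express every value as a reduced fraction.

Apply edit: d1 := 4
  d6 = d2/2 - d3 - 10 = -79/8
  d7 = d6*3 = -237/8
  d8 = d2/4 - d7 + d6 = 333/16
  d9 = d4/5 + d3*4 = 49/5
  d10 = 1 - d6/2 = 95/16
  d11 = d5*5 = 20
  d12 = d6 + d1 = -47/8
Walk from origin (0, 0):
  seg 1: right by d5 = 4 → (4, 0)
  seg 2: right by d3 = 2 → (6, 0)
  seg 3: right by d4 = 9 → (15, 0)
  seg 4: up by d5 = 4 → (15, 4)
  seg 5: left by d8 = 333/16 → (-93/16, 4)
  seg 6: up by d6 = -79/8 → (-93/16, -47/8)
  seg 7: right by d4 = 9 → (51/16, -47/8)
  seg 8: down by d3 = 2 → (51/16, -63/8)
  seg 9: right by d9 = 49/5 → (1039/80, -63/8)

d6 = -79/8
d7 = -237/8
d8 = 333/16
d9 = 49/5
d10 = 95/16
d11 = 20
d12 = -47/8
endpoint = (1039/80, -63/8)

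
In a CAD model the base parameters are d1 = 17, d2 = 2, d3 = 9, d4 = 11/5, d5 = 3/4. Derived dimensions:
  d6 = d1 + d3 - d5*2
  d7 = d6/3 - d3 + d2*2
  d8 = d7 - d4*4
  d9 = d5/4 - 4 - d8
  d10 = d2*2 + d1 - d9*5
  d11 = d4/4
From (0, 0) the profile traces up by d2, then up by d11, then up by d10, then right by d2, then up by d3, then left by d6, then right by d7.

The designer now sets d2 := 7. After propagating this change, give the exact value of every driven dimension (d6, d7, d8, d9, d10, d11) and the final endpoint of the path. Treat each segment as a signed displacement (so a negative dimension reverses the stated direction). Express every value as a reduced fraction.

d6 = 49/2
d7 = 79/6
d8 = 131/30
d9 = -1963/240
d10 = 3451/48
d11 = 11/20
endpoint = (-13/3, 21227/240)

Apply edit: d2 := 7
  d6 = d1 + d3 - d5*2 = 49/2
  d7 = d6/3 - d3 + d2*2 = 79/6
  d8 = d7 - d4*4 = 131/30
  d9 = d5/4 - 4 - d8 = -1963/240
  d10 = d2*2 + d1 - d9*5 = 3451/48
  d11 = d4/4 = 11/20
Walk from origin (0, 0):
  seg 1: up by d2 = 7 → (0, 7)
  seg 2: up by d11 = 11/20 → (0, 151/20)
  seg 3: up by d10 = 3451/48 → (0, 19067/240)
  seg 4: right by d2 = 7 → (7, 19067/240)
  seg 5: up by d3 = 9 → (7, 21227/240)
  seg 6: left by d6 = 49/2 → (-35/2, 21227/240)
  seg 7: right by d7 = 79/6 → (-13/3, 21227/240)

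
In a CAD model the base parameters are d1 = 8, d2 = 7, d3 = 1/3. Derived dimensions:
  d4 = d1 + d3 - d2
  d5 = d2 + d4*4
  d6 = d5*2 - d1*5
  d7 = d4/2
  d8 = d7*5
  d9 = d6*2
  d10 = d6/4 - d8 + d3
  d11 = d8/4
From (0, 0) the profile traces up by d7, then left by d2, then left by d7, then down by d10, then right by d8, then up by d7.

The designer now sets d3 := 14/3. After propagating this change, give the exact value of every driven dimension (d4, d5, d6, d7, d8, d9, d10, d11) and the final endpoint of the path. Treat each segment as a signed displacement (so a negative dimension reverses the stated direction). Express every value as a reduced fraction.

d4 = 17/3
d5 = 89/3
d6 = 58/3
d7 = 17/6
d8 = 85/6
d9 = 116/3
d10 = -14/3
d11 = 85/24
endpoint = (13/3, 31/3)

Apply edit: d3 := 14/3
  d4 = d1 + d3 - d2 = 17/3
  d5 = d2 + d4*4 = 89/3
  d6 = d5*2 - d1*5 = 58/3
  d7 = d4/2 = 17/6
  d8 = d7*5 = 85/6
  d9 = d6*2 = 116/3
  d10 = d6/4 - d8 + d3 = -14/3
  d11 = d8/4 = 85/24
Walk from origin (0, 0):
  seg 1: up by d7 = 17/6 → (0, 17/6)
  seg 2: left by d2 = 7 → (-7, 17/6)
  seg 3: left by d7 = 17/6 → (-59/6, 17/6)
  seg 4: down by d10 = -14/3 → (-59/6, 15/2)
  seg 5: right by d8 = 85/6 → (13/3, 15/2)
  seg 6: up by d7 = 17/6 → (13/3, 31/3)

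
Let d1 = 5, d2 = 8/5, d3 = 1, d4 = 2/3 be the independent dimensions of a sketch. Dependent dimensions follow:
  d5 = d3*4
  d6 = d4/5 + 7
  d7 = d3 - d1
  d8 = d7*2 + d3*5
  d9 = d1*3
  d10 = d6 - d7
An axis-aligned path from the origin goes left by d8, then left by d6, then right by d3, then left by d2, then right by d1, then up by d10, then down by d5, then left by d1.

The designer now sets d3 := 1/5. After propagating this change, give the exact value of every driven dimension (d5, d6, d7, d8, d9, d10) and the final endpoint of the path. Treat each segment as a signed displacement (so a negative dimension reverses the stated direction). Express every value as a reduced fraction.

Apply edit: d3 := 1/5
  d5 = d3*4 = 4/5
  d6 = d4/5 + 7 = 107/15
  d7 = d3 - d1 = -24/5
  d8 = d7*2 + d3*5 = -43/5
  d9 = d1*3 = 15
  d10 = d6 - d7 = 179/15
Walk from origin (0, 0):
  seg 1: left by d8 = -43/5 → (43/5, 0)
  seg 2: left by d6 = 107/15 → (22/15, 0)
  seg 3: right by d3 = 1/5 → (5/3, 0)
  seg 4: left by d2 = 8/5 → (1/15, 0)
  seg 5: right by d1 = 5 → (76/15, 0)
  seg 6: up by d10 = 179/15 → (76/15, 179/15)
  seg 7: down by d5 = 4/5 → (76/15, 167/15)
  seg 8: left by d1 = 5 → (1/15, 167/15)

d5 = 4/5
d6 = 107/15
d7 = -24/5
d8 = -43/5
d9 = 15
d10 = 179/15
endpoint = (1/15, 167/15)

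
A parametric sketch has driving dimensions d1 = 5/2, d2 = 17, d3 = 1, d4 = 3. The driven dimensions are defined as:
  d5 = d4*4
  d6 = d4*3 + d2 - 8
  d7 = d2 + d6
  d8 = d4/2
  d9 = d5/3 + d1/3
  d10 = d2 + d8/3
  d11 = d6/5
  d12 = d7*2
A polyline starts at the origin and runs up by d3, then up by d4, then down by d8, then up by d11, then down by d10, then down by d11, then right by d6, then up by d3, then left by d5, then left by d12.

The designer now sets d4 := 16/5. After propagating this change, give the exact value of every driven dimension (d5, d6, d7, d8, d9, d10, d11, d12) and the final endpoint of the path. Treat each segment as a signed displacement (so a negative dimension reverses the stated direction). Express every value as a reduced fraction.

Apply edit: d4 := 16/5
  d5 = d4*4 = 64/5
  d6 = d4*3 + d2 - 8 = 93/5
  d7 = d2 + d6 = 178/5
  d8 = d4/2 = 8/5
  d9 = d5/3 + d1/3 = 51/10
  d10 = d2 + d8/3 = 263/15
  d11 = d6/5 = 93/25
  d12 = d7*2 = 356/5
Walk from origin (0, 0):
  seg 1: up by d3 = 1 → (0, 1)
  seg 2: up by d4 = 16/5 → (0, 21/5)
  seg 3: down by d8 = 8/5 → (0, 13/5)
  seg 4: up by d11 = 93/25 → (0, 158/25)
  seg 5: down by d10 = 263/15 → (0, -841/75)
  seg 6: down by d11 = 93/25 → (0, -224/15)
  seg 7: right by d6 = 93/5 → (93/5, -224/15)
  seg 8: up by d3 = 1 → (93/5, -209/15)
  seg 9: left by d5 = 64/5 → (29/5, -209/15)
  seg 10: left by d12 = 356/5 → (-327/5, -209/15)

d5 = 64/5
d6 = 93/5
d7 = 178/5
d8 = 8/5
d9 = 51/10
d10 = 263/15
d11 = 93/25
d12 = 356/5
endpoint = (-327/5, -209/15)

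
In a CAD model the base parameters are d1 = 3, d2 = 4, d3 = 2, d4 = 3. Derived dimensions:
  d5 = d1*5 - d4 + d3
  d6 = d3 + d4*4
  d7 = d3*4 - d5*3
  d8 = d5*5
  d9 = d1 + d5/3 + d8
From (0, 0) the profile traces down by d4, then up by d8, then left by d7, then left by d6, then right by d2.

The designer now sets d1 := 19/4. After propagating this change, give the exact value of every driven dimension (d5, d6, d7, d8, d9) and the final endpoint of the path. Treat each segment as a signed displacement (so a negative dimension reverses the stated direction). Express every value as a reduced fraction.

Apply edit: d1 := 19/4
  d5 = d1*5 - d4 + d3 = 91/4
  d6 = d3 + d4*4 = 14
  d7 = d3*4 - d5*3 = -241/4
  d8 = d5*5 = 455/4
  d9 = d1 + d5/3 + d8 = 1513/12
Walk from origin (0, 0):
  seg 1: down by d4 = 3 → (0, -3)
  seg 2: up by d8 = 455/4 → (0, 443/4)
  seg 3: left by d7 = -241/4 → (241/4, 443/4)
  seg 4: left by d6 = 14 → (185/4, 443/4)
  seg 5: right by d2 = 4 → (201/4, 443/4)

d5 = 91/4
d6 = 14
d7 = -241/4
d8 = 455/4
d9 = 1513/12
endpoint = (201/4, 443/4)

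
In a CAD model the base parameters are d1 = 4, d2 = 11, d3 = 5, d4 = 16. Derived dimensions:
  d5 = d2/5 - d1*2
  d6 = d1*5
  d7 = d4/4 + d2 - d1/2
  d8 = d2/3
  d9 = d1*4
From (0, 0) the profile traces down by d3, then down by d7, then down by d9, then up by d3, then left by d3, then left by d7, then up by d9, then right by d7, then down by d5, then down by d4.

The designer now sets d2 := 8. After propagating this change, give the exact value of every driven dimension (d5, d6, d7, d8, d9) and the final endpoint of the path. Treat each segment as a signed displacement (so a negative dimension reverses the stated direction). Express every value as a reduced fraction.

d5 = -32/5
d6 = 20
d7 = 10
d8 = 8/3
d9 = 16
endpoint = (-5, -98/5)

Apply edit: d2 := 8
  d5 = d2/5 - d1*2 = -32/5
  d6 = d1*5 = 20
  d7 = d4/4 + d2 - d1/2 = 10
  d8 = d2/3 = 8/3
  d9 = d1*4 = 16
Walk from origin (0, 0):
  seg 1: down by d3 = 5 → (0, -5)
  seg 2: down by d7 = 10 → (0, -15)
  seg 3: down by d9 = 16 → (0, -31)
  seg 4: up by d3 = 5 → (0, -26)
  seg 5: left by d3 = 5 → (-5, -26)
  seg 6: left by d7 = 10 → (-15, -26)
  seg 7: up by d9 = 16 → (-15, -10)
  seg 8: right by d7 = 10 → (-5, -10)
  seg 9: down by d5 = -32/5 → (-5, -18/5)
  seg 10: down by d4 = 16 → (-5, -98/5)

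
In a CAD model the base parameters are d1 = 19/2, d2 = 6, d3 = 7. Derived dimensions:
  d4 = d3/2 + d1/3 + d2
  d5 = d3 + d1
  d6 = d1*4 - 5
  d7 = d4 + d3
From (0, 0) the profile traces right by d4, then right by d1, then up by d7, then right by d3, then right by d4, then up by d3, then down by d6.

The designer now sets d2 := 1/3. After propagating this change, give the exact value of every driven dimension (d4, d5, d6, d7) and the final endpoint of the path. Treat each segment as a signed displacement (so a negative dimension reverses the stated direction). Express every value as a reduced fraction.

Apply edit: d2 := 1/3
  d4 = d3/2 + d1/3 + d2 = 7
  d5 = d3 + d1 = 33/2
  d6 = d1*4 - 5 = 33
  d7 = d4 + d3 = 14
Walk from origin (0, 0):
  seg 1: right by d4 = 7 → (7, 0)
  seg 2: right by d1 = 19/2 → (33/2, 0)
  seg 3: up by d7 = 14 → (33/2, 14)
  seg 4: right by d3 = 7 → (47/2, 14)
  seg 5: right by d4 = 7 → (61/2, 14)
  seg 6: up by d3 = 7 → (61/2, 21)
  seg 7: down by d6 = 33 → (61/2, -12)

d4 = 7
d5 = 33/2
d6 = 33
d7 = 14
endpoint = (61/2, -12)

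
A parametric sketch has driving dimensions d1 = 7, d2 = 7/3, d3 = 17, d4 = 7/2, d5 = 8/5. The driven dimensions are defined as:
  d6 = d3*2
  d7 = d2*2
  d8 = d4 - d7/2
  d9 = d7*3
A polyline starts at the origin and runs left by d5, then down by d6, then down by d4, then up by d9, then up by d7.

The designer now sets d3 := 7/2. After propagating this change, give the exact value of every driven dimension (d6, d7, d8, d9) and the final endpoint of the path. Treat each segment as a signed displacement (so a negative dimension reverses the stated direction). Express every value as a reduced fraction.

Apply edit: d3 := 7/2
  d6 = d3*2 = 7
  d7 = d2*2 = 14/3
  d8 = d4 - d7/2 = 7/6
  d9 = d7*3 = 14
Walk from origin (0, 0):
  seg 1: left by d5 = 8/5 → (-8/5, 0)
  seg 2: down by d6 = 7 → (-8/5, -7)
  seg 3: down by d4 = 7/2 → (-8/5, -21/2)
  seg 4: up by d9 = 14 → (-8/5, 7/2)
  seg 5: up by d7 = 14/3 → (-8/5, 49/6)

d6 = 7
d7 = 14/3
d8 = 7/6
d9 = 14
endpoint = (-8/5, 49/6)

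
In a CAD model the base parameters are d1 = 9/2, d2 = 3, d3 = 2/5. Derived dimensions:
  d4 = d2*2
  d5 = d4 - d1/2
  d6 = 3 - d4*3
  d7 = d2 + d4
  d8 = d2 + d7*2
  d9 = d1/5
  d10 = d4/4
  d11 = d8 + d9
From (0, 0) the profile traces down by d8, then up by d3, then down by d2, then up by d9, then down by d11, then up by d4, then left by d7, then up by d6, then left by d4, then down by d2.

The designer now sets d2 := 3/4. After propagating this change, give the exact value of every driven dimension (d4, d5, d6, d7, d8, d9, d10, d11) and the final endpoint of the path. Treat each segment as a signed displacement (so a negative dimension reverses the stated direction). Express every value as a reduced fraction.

d4 = 3/2
d5 = -3/4
d6 = -3/2
d7 = 9/4
d8 = 21/4
d9 = 9/10
d10 = 3/8
d11 = 123/20
endpoint = (-15/4, -58/5)

Apply edit: d2 := 3/4
  d4 = d2*2 = 3/2
  d5 = d4 - d1/2 = -3/4
  d6 = 3 - d4*3 = -3/2
  d7 = d2 + d4 = 9/4
  d8 = d2 + d7*2 = 21/4
  d9 = d1/5 = 9/10
  d10 = d4/4 = 3/8
  d11 = d8 + d9 = 123/20
Walk from origin (0, 0):
  seg 1: down by d8 = 21/4 → (0, -21/4)
  seg 2: up by d3 = 2/5 → (0, -97/20)
  seg 3: down by d2 = 3/4 → (0, -28/5)
  seg 4: up by d9 = 9/10 → (0, -47/10)
  seg 5: down by d11 = 123/20 → (0, -217/20)
  seg 6: up by d4 = 3/2 → (0, -187/20)
  seg 7: left by d7 = 9/4 → (-9/4, -187/20)
  seg 8: up by d6 = -3/2 → (-9/4, -217/20)
  seg 9: left by d4 = 3/2 → (-15/4, -217/20)
  seg 10: down by d2 = 3/4 → (-15/4, -58/5)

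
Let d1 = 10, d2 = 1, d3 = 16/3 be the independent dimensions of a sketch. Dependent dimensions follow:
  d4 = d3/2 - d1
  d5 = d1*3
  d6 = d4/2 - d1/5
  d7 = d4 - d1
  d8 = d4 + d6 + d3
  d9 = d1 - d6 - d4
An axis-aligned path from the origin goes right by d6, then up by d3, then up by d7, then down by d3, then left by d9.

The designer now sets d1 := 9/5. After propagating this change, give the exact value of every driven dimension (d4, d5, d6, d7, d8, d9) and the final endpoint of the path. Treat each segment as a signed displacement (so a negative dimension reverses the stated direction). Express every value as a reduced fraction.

d4 = 13/15
d5 = 27/5
d6 = 11/150
d7 = -14/15
d8 = 941/150
d9 = 43/50
endpoint = (-59/75, -14/15)

Apply edit: d1 := 9/5
  d4 = d3/2 - d1 = 13/15
  d5 = d1*3 = 27/5
  d6 = d4/2 - d1/5 = 11/150
  d7 = d4 - d1 = -14/15
  d8 = d4 + d6 + d3 = 941/150
  d9 = d1 - d6 - d4 = 43/50
Walk from origin (0, 0):
  seg 1: right by d6 = 11/150 → (11/150, 0)
  seg 2: up by d3 = 16/3 → (11/150, 16/3)
  seg 3: up by d7 = -14/15 → (11/150, 22/5)
  seg 4: down by d3 = 16/3 → (11/150, -14/15)
  seg 5: left by d9 = 43/50 → (-59/75, -14/15)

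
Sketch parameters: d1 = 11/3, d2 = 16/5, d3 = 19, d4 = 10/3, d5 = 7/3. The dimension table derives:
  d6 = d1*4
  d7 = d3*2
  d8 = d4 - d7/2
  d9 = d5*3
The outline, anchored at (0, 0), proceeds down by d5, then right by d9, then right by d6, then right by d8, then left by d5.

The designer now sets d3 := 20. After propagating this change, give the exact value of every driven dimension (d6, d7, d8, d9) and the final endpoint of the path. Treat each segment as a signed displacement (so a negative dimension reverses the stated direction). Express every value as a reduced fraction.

d6 = 44/3
d7 = 40
d8 = -50/3
d9 = 7
endpoint = (8/3, -7/3)

Apply edit: d3 := 20
  d6 = d1*4 = 44/3
  d7 = d3*2 = 40
  d8 = d4 - d7/2 = -50/3
  d9 = d5*3 = 7
Walk from origin (0, 0):
  seg 1: down by d5 = 7/3 → (0, -7/3)
  seg 2: right by d9 = 7 → (7, -7/3)
  seg 3: right by d6 = 44/3 → (65/3, -7/3)
  seg 4: right by d8 = -50/3 → (5, -7/3)
  seg 5: left by d5 = 7/3 → (8/3, -7/3)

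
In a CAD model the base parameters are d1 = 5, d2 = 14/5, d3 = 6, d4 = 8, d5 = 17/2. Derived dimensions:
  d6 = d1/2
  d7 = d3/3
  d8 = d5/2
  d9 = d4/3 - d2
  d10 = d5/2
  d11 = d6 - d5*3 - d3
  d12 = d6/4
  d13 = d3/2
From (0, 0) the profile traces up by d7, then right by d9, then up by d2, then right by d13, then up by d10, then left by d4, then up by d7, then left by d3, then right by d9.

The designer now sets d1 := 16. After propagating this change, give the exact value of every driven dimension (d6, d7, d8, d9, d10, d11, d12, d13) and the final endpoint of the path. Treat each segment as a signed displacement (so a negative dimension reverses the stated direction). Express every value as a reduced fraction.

Apply edit: d1 := 16
  d6 = d1/2 = 8
  d7 = d3/3 = 2
  d8 = d5/2 = 17/4
  d9 = d4/3 - d2 = -2/15
  d10 = d5/2 = 17/4
  d11 = d6 - d5*3 - d3 = -47/2
  d12 = d6/4 = 2
  d13 = d3/2 = 3
Walk from origin (0, 0):
  seg 1: up by d7 = 2 → (0, 2)
  seg 2: right by d9 = -2/15 → (-2/15, 2)
  seg 3: up by d2 = 14/5 → (-2/15, 24/5)
  seg 4: right by d13 = 3 → (43/15, 24/5)
  seg 5: up by d10 = 17/4 → (43/15, 181/20)
  seg 6: left by d4 = 8 → (-77/15, 181/20)
  seg 7: up by d7 = 2 → (-77/15, 221/20)
  seg 8: left by d3 = 6 → (-167/15, 221/20)
  seg 9: right by d9 = -2/15 → (-169/15, 221/20)

d6 = 8
d7 = 2
d8 = 17/4
d9 = -2/15
d10 = 17/4
d11 = -47/2
d12 = 2
d13 = 3
endpoint = (-169/15, 221/20)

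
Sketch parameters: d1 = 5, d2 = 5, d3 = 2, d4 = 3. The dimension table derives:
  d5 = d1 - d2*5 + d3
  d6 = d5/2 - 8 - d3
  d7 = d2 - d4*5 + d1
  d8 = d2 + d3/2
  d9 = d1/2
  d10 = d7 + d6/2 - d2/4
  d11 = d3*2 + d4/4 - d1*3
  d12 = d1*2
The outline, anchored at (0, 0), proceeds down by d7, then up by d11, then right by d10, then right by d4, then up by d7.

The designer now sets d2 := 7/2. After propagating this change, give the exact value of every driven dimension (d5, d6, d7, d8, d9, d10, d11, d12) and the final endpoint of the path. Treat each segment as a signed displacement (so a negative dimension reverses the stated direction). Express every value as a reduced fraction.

d5 = -21/2
d6 = -61/4
d7 = -13/2
d8 = 9/2
d9 = 5/2
d10 = -15
d11 = -41/4
d12 = 10
endpoint = (-12, -41/4)

Apply edit: d2 := 7/2
  d5 = d1 - d2*5 + d3 = -21/2
  d6 = d5/2 - 8 - d3 = -61/4
  d7 = d2 - d4*5 + d1 = -13/2
  d8 = d2 + d3/2 = 9/2
  d9 = d1/2 = 5/2
  d10 = d7 + d6/2 - d2/4 = -15
  d11 = d3*2 + d4/4 - d1*3 = -41/4
  d12 = d1*2 = 10
Walk from origin (0, 0):
  seg 1: down by d7 = -13/2 → (0, 13/2)
  seg 2: up by d11 = -41/4 → (0, -15/4)
  seg 3: right by d10 = -15 → (-15, -15/4)
  seg 4: right by d4 = 3 → (-12, -15/4)
  seg 5: up by d7 = -13/2 → (-12, -41/4)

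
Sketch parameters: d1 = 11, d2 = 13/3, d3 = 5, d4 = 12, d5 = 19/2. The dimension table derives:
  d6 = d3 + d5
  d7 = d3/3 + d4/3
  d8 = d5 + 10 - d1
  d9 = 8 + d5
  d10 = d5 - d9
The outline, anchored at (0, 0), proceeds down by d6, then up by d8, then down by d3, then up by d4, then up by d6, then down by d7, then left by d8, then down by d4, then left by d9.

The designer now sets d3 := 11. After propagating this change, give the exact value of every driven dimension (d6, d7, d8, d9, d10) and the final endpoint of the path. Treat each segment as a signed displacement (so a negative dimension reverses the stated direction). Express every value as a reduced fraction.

Apply edit: d3 := 11
  d6 = d3 + d5 = 41/2
  d7 = d3/3 + d4/3 = 23/3
  d8 = d5 + 10 - d1 = 17/2
  d9 = 8 + d5 = 35/2
  d10 = d5 - d9 = -8
Walk from origin (0, 0):
  seg 1: down by d6 = 41/2 → (0, -41/2)
  seg 2: up by d8 = 17/2 → (0, -12)
  seg 3: down by d3 = 11 → (0, -23)
  seg 4: up by d4 = 12 → (0, -11)
  seg 5: up by d6 = 41/2 → (0, 19/2)
  seg 6: down by d7 = 23/3 → (0, 11/6)
  seg 7: left by d8 = 17/2 → (-17/2, 11/6)
  seg 8: down by d4 = 12 → (-17/2, -61/6)
  seg 9: left by d9 = 35/2 → (-26, -61/6)

d6 = 41/2
d7 = 23/3
d8 = 17/2
d9 = 35/2
d10 = -8
endpoint = (-26, -61/6)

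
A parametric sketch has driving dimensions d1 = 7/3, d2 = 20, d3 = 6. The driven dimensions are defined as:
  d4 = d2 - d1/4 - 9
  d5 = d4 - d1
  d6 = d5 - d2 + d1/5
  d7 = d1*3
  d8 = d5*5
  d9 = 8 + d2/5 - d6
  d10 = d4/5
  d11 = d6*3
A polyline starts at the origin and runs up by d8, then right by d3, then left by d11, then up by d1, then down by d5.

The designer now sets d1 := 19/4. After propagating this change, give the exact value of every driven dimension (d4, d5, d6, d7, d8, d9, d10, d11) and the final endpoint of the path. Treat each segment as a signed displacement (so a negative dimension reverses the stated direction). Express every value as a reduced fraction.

Apply edit: d1 := 19/4
  d4 = d2 - d1/4 - 9 = 157/16
  d5 = d4 - d1 = 81/16
  d6 = d5 - d2 + d1/5 = -1119/80
  d7 = d1*3 = 57/4
  d8 = d5*5 = 405/16
  d9 = 8 + d2/5 - d6 = 2079/80
  d10 = d4/5 = 157/80
  d11 = d6*3 = -3357/80
Walk from origin (0, 0):
  seg 1: up by d8 = 405/16 → (0, 405/16)
  seg 2: right by d3 = 6 → (6, 405/16)
  seg 3: left by d11 = -3357/80 → (3837/80, 405/16)
  seg 4: up by d1 = 19/4 → (3837/80, 481/16)
  seg 5: down by d5 = 81/16 → (3837/80, 25)

d4 = 157/16
d5 = 81/16
d6 = -1119/80
d7 = 57/4
d8 = 405/16
d9 = 2079/80
d10 = 157/80
d11 = -3357/80
endpoint = (3837/80, 25)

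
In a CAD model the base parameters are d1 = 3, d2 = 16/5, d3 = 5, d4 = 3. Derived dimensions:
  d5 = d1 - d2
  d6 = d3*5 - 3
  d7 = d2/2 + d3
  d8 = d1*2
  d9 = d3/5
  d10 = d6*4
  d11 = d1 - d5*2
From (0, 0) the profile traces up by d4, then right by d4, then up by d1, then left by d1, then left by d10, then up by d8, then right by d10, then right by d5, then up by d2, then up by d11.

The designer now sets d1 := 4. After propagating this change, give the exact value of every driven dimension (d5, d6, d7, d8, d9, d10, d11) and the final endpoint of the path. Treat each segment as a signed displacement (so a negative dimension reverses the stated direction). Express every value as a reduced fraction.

d5 = 4/5
d6 = 22
d7 = 33/5
d8 = 8
d9 = 1
d10 = 88
d11 = 12/5
endpoint = (-1/5, 103/5)

Apply edit: d1 := 4
  d5 = d1 - d2 = 4/5
  d6 = d3*5 - 3 = 22
  d7 = d2/2 + d3 = 33/5
  d8 = d1*2 = 8
  d9 = d3/5 = 1
  d10 = d6*4 = 88
  d11 = d1 - d5*2 = 12/5
Walk from origin (0, 0):
  seg 1: up by d4 = 3 → (0, 3)
  seg 2: right by d4 = 3 → (3, 3)
  seg 3: up by d1 = 4 → (3, 7)
  seg 4: left by d1 = 4 → (-1, 7)
  seg 5: left by d10 = 88 → (-89, 7)
  seg 6: up by d8 = 8 → (-89, 15)
  seg 7: right by d10 = 88 → (-1, 15)
  seg 8: right by d5 = 4/5 → (-1/5, 15)
  seg 9: up by d2 = 16/5 → (-1/5, 91/5)
  seg 10: up by d11 = 12/5 → (-1/5, 103/5)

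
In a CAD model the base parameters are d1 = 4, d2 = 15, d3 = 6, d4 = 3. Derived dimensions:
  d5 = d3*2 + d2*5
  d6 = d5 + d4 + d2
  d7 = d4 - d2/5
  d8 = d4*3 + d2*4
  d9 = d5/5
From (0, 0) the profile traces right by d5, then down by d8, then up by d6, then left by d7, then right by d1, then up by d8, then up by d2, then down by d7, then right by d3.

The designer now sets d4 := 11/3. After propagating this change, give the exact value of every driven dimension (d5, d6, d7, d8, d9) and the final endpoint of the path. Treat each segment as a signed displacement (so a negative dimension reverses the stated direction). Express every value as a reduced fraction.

Apply edit: d4 := 11/3
  d5 = d3*2 + d2*5 = 87
  d6 = d5 + d4 + d2 = 317/3
  d7 = d4 - d2/5 = 2/3
  d8 = d4*3 + d2*4 = 71
  d9 = d5/5 = 87/5
Walk from origin (0, 0):
  seg 1: right by d5 = 87 → (87, 0)
  seg 2: down by d8 = 71 → (87, -71)
  seg 3: up by d6 = 317/3 → (87, 104/3)
  seg 4: left by d7 = 2/3 → (259/3, 104/3)
  seg 5: right by d1 = 4 → (271/3, 104/3)
  seg 6: up by d8 = 71 → (271/3, 317/3)
  seg 7: up by d2 = 15 → (271/3, 362/3)
  seg 8: down by d7 = 2/3 → (271/3, 120)
  seg 9: right by d3 = 6 → (289/3, 120)

d5 = 87
d6 = 317/3
d7 = 2/3
d8 = 71
d9 = 87/5
endpoint = (289/3, 120)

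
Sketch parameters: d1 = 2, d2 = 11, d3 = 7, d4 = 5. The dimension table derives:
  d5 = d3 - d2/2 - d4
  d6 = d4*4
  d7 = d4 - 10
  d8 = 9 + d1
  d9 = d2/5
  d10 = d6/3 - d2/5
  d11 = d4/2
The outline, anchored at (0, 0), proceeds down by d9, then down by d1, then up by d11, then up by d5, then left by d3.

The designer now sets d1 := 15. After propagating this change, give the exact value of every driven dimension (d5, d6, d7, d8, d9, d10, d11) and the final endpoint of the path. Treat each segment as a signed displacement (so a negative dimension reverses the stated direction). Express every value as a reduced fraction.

Apply edit: d1 := 15
  d5 = d3 - d2/2 - d4 = -7/2
  d6 = d4*4 = 20
  d7 = d4 - 10 = -5
  d8 = 9 + d1 = 24
  d9 = d2/5 = 11/5
  d10 = d6/3 - d2/5 = 67/15
  d11 = d4/2 = 5/2
Walk from origin (0, 0):
  seg 1: down by d9 = 11/5 → (0, -11/5)
  seg 2: down by d1 = 15 → (0, -86/5)
  seg 3: up by d11 = 5/2 → (0, -147/10)
  seg 4: up by d5 = -7/2 → (0, -91/5)
  seg 5: left by d3 = 7 → (-7, -91/5)

d5 = -7/2
d6 = 20
d7 = -5
d8 = 24
d9 = 11/5
d10 = 67/15
d11 = 5/2
endpoint = (-7, -91/5)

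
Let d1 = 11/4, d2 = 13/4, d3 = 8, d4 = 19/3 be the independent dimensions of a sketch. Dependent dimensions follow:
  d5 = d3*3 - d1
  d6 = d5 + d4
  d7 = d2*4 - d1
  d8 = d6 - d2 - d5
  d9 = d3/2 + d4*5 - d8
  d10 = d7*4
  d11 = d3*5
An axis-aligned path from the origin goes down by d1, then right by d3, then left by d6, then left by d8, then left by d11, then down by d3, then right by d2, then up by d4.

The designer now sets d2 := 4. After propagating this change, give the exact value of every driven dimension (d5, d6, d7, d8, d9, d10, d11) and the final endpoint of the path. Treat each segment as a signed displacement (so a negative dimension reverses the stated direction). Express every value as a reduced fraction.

Apply edit: d2 := 4
  d5 = d3*3 - d1 = 85/4
  d6 = d5 + d4 = 331/12
  d7 = d2*4 - d1 = 53/4
  d8 = d6 - d2 - d5 = 7/3
  d9 = d3/2 + d4*5 - d8 = 100/3
  d10 = d7*4 = 53
  d11 = d3*5 = 40
Walk from origin (0, 0):
  seg 1: down by d1 = 11/4 → (0, -11/4)
  seg 2: right by d3 = 8 → (8, -11/4)
  seg 3: left by d6 = 331/12 → (-235/12, -11/4)
  seg 4: left by d8 = 7/3 → (-263/12, -11/4)
  seg 5: left by d11 = 40 → (-743/12, -11/4)
  seg 6: down by d3 = 8 → (-743/12, -43/4)
  seg 7: right by d2 = 4 → (-695/12, -43/4)
  seg 8: up by d4 = 19/3 → (-695/12, -53/12)

d5 = 85/4
d6 = 331/12
d7 = 53/4
d8 = 7/3
d9 = 100/3
d10 = 53
d11 = 40
endpoint = (-695/12, -53/12)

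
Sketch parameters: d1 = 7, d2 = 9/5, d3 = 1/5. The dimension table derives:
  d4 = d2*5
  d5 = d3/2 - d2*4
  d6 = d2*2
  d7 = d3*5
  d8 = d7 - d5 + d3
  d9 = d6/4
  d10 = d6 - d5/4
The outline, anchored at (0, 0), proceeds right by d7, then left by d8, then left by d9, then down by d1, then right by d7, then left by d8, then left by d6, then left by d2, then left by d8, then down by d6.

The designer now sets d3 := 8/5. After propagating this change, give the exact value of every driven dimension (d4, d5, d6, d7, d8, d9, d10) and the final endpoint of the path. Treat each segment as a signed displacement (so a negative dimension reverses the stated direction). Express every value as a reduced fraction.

Apply edit: d3 := 8/5
  d4 = d2*5 = 9
  d5 = d3/2 - d2*4 = -32/5
  d6 = d2*2 = 18/5
  d7 = d3*5 = 8
  d8 = d7 - d5 + d3 = 16
  d9 = d6/4 = 9/10
  d10 = d6 - d5/4 = 26/5
Walk from origin (0, 0):
  seg 1: right by d7 = 8 → (8, 0)
  seg 2: left by d8 = 16 → (-8, 0)
  seg 3: left by d9 = 9/10 → (-89/10, 0)
  seg 4: down by d1 = 7 → (-89/10, -7)
  seg 5: right by d7 = 8 → (-9/10, -7)
  seg 6: left by d8 = 16 → (-169/10, -7)
  seg 7: left by d6 = 18/5 → (-41/2, -7)
  seg 8: left by d2 = 9/5 → (-223/10, -7)
  seg 9: left by d8 = 16 → (-383/10, -7)
  seg 10: down by d6 = 18/5 → (-383/10, -53/5)

d4 = 9
d5 = -32/5
d6 = 18/5
d7 = 8
d8 = 16
d9 = 9/10
d10 = 26/5
endpoint = (-383/10, -53/5)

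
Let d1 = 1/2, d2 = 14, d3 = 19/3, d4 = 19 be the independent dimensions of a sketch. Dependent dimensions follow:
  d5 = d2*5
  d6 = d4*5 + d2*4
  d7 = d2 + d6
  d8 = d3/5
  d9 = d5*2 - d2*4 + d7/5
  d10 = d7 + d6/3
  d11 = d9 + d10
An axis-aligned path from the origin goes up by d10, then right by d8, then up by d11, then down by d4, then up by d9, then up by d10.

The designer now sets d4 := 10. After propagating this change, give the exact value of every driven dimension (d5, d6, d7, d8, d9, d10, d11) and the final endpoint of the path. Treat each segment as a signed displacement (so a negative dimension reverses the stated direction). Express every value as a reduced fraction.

d5 = 70
d6 = 106
d7 = 120
d8 = 19/15
d9 = 108
d10 = 466/3
d11 = 790/3
endpoint = (19/15, 672)

Apply edit: d4 := 10
  d5 = d2*5 = 70
  d6 = d4*5 + d2*4 = 106
  d7 = d2 + d6 = 120
  d8 = d3/5 = 19/15
  d9 = d5*2 - d2*4 + d7/5 = 108
  d10 = d7 + d6/3 = 466/3
  d11 = d9 + d10 = 790/3
Walk from origin (0, 0):
  seg 1: up by d10 = 466/3 → (0, 466/3)
  seg 2: right by d8 = 19/15 → (19/15, 466/3)
  seg 3: up by d11 = 790/3 → (19/15, 1256/3)
  seg 4: down by d4 = 10 → (19/15, 1226/3)
  seg 5: up by d9 = 108 → (19/15, 1550/3)
  seg 6: up by d10 = 466/3 → (19/15, 672)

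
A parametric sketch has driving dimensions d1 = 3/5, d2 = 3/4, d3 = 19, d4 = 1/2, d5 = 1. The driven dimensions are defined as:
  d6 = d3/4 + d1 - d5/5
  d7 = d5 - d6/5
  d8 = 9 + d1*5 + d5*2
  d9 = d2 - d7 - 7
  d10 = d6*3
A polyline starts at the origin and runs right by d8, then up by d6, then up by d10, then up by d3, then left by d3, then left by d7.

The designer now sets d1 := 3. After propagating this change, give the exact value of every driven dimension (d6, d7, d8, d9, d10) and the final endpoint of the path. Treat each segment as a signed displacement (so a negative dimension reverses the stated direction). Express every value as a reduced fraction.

Apply edit: d1 := 3
  d6 = d3/4 + d1 - d5/5 = 151/20
  d7 = d5 - d6/5 = -51/100
  d8 = 9 + d1*5 + d5*2 = 26
  d9 = d2 - d7 - 7 = -287/50
  d10 = d6*3 = 453/20
Walk from origin (0, 0):
  seg 1: right by d8 = 26 → (26, 0)
  seg 2: up by d6 = 151/20 → (26, 151/20)
  seg 3: up by d10 = 453/20 → (26, 151/5)
  seg 4: up by d3 = 19 → (26, 246/5)
  seg 5: left by d3 = 19 → (7, 246/5)
  seg 6: left by d7 = -51/100 → (751/100, 246/5)

d6 = 151/20
d7 = -51/100
d8 = 26
d9 = -287/50
d10 = 453/20
endpoint = (751/100, 246/5)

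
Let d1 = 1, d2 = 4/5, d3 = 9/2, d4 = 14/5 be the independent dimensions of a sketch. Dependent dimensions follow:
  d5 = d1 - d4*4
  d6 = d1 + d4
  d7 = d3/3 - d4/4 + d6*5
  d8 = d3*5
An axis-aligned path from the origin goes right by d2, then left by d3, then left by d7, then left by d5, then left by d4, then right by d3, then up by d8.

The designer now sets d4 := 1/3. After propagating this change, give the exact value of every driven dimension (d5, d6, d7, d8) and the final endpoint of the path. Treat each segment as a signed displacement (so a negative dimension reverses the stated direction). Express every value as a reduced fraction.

Apply edit: d4 := 1/3
  d5 = d1 - d4*4 = -1/3
  d6 = d1 + d4 = 4/3
  d7 = d3/3 - d4/4 + d6*5 = 97/12
  d8 = d3*5 = 45/2
Walk from origin (0, 0):
  seg 1: right by d2 = 4/5 → (4/5, 0)
  seg 2: left by d3 = 9/2 → (-37/10, 0)
  seg 3: left by d7 = 97/12 → (-707/60, 0)
  seg 4: left by d5 = -1/3 → (-229/20, 0)
  seg 5: left by d4 = 1/3 → (-707/60, 0)
  seg 6: right by d3 = 9/2 → (-437/60, 0)
  seg 7: up by d8 = 45/2 → (-437/60, 45/2)

d5 = -1/3
d6 = 4/3
d7 = 97/12
d8 = 45/2
endpoint = (-437/60, 45/2)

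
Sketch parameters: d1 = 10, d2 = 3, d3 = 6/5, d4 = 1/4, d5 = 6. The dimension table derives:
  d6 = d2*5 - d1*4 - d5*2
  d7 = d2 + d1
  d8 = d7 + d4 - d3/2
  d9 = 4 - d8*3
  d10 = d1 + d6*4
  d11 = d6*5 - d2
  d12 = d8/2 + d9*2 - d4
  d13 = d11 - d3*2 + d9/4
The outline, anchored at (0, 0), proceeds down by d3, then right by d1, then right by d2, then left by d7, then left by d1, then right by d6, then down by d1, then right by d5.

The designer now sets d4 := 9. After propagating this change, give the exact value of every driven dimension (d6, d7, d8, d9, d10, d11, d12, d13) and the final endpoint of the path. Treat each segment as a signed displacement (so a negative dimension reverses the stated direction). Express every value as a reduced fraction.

Apply edit: d4 := 9
  d6 = d2*5 - d1*4 - d5*2 = -37
  d7 = d2 + d1 = 13
  d8 = d7 + d4 - d3/2 = 107/5
  d9 = 4 - d8*3 = -301/5
  d10 = d1 + d6*4 = -138
  d11 = d6*5 - d2 = -188
  d12 = d8/2 + d9*2 - d4 = -1187/10
  d13 = d11 - d3*2 + d9/4 = -4109/20
Walk from origin (0, 0):
  seg 1: down by d3 = 6/5 → (0, -6/5)
  seg 2: right by d1 = 10 → (10, -6/5)
  seg 3: right by d2 = 3 → (13, -6/5)
  seg 4: left by d7 = 13 → (0, -6/5)
  seg 5: left by d1 = 10 → (-10, -6/5)
  seg 6: right by d6 = -37 → (-47, -6/5)
  seg 7: down by d1 = 10 → (-47, -56/5)
  seg 8: right by d5 = 6 → (-41, -56/5)

d6 = -37
d7 = 13
d8 = 107/5
d9 = -301/5
d10 = -138
d11 = -188
d12 = -1187/10
d13 = -4109/20
endpoint = (-41, -56/5)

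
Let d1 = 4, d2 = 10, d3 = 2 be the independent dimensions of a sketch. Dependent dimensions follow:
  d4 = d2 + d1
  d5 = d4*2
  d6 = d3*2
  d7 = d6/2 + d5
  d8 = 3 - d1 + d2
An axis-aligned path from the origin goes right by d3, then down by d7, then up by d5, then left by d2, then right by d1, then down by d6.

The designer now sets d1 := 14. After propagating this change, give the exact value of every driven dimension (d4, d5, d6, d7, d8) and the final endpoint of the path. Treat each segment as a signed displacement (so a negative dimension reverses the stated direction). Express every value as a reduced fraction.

d4 = 24
d5 = 48
d6 = 4
d7 = 50
d8 = -1
endpoint = (6, -6)

Apply edit: d1 := 14
  d4 = d2 + d1 = 24
  d5 = d4*2 = 48
  d6 = d3*2 = 4
  d7 = d6/2 + d5 = 50
  d8 = 3 - d1 + d2 = -1
Walk from origin (0, 0):
  seg 1: right by d3 = 2 → (2, 0)
  seg 2: down by d7 = 50 → (2, -50)
  seg 3: up by d5 = 48 → (2, -2)
  seg 4: left by d2 = 10 → (-8, -2)
  seg 5: right by d1 = 14 → (6, -2)
  seg 6: down by d6 = 4 → (6, -6)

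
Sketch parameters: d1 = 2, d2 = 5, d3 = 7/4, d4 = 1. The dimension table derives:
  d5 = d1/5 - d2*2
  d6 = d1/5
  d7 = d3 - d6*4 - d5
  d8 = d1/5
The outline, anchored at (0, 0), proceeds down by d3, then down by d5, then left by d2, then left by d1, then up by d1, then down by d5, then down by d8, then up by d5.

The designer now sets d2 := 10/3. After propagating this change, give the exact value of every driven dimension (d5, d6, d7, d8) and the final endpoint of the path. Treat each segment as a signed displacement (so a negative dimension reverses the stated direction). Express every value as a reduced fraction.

d5 = -94/15
d6 = 2/5
d7 = 77/12
d8 = 2/5
endpoint = (-16/3, 367/60)

Apply edit: d2 := 10/3
  d5 = d1/5 - d2*2 = -94/15
  d6 = d1/5 = 2/5
  d7 = d3 - d6*4 - d5 = 77/12
  d8 = d1/5 = 2/5
Walk from origin (0, 0):
  seg 1: down by d3 = 7/4 → (0, -7/4)
  seg 2: down by d5 = -94/15 → (0, 271/60)
  seg 3: left by d2 = 10/3 → (-10/3, 271/60)
  seg 4: left by d1 = 2 → (-16/3, 271/60)
  seg 5: up by d1 = 2 → (-16/3, 391/60)
  seg 6: down by d5 = -94/15 → (-16/3, 767/60)
  seg 7: down by d8 = 2/5 → (-16/3, 743/60)
  seg 8: up by d5 = -94/15 → (-16/3, 367/60)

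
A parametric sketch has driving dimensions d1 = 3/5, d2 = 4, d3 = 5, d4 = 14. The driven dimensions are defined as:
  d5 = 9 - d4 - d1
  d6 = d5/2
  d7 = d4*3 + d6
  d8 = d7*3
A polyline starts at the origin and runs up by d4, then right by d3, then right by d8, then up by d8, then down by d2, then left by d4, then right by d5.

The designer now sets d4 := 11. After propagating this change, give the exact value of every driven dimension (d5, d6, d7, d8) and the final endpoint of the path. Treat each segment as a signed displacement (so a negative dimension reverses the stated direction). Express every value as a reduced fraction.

d5 = -13/5
d6 = -13/10
d7 = 317/10
d8 = 951/10
endpoint = (173/2, 1021/10)

Apply edit: d4 := 11
  d5 = 9 - d4 - d1 = -13/5
  d6 = d5/2 = -13/10
  d7 = d4*3 + d6 = 317/10
  d8 = d7*3 = 951/10
Walk from origin (0, 0):
  seg 1: up by d4 = 11 → (0, 11)
  seg 2: right by d3 = 5 → (5, 11)
  seg 3: right by d8 = 951/10 → (1001/10, 11)
  seg 4: up by d8 = 951/10 → (1001/10, 1061/10)
  seg 5: down by d2 = 4 → (1001/10, 1021/10)
  seg 6: left by d4 = 11 → (891/10, 1021/10)
  seg 7: right by d5 = -13/5 → (173/2, 1021/10)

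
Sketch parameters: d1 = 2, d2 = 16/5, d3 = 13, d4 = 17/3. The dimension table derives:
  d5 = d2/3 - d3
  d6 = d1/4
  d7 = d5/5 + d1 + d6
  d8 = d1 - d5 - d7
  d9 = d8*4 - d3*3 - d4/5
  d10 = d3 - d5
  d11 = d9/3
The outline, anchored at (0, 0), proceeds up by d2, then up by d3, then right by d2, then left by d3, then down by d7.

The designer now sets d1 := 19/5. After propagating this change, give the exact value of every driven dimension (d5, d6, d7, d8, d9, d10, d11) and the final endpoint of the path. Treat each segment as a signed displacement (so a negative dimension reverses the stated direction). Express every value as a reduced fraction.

Apply edit: d1 := 19/5
  d5 = d2/3 - d3 = -179/15
  d6 = d1/4 = 19/20
  d7 = d5/5 + d1 + d6 = 709/300
  d8 = d1 - d5 - d7 = 1337/100
  d9 = d8*4 - d3*3 - d4/5 = 1001/75
  d10 = d3 - d5 = 374/15
  d11 = d9/3 = 1001/225
Walk from origin (0, 0):
  seg 1: up by d2 = 16/5 → (0, 16/5)
  seg 2: up by d3 = 13 → (0, 81/5)
  seg 3: right by d2 = 16/5 → (16/5, 81/5)
  seg 4: left by d3 = 13 → (-49/5, 81/5)
  seg 5: down by d7 = 709/300 → (-49/5, 4151/300)

d5 = -179/15
d6 = 19/20
d7 = 709/300
d8 = 1337/100
d9 = 1001/75
d10 = 374/15
d11 = 1001/225
endpoint = (-49/5, 4151/300)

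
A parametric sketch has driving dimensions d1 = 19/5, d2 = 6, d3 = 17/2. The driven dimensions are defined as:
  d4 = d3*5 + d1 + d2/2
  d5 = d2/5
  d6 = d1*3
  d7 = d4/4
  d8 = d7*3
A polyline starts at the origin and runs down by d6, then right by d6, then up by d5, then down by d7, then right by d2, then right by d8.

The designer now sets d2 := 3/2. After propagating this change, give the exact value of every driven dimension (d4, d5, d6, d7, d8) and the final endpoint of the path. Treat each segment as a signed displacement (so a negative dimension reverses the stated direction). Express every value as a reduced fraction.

d4 = 941/20
d5 = 3/10
d6 = 57/5
d7 = 941/80
d8 = 2823/80
endpoint = (771/16, -1829/80)

Apply edit: d2 := 3/2
  d4 = d3*5 + d1 + d2/2 = 941/20
  d5 = d2/5 = 3/10
  d6 = d1*3 = 57/5
  d7 = d4/4 = 941/80
  d8 = d7*3 = 2823/80
Walk from origin (0, 0):
  seg 1: down by d6 = 57/5 → (0, -57/5)
  seg 2: right by d6 = 57/5 → (57/5, -57/5)
  seg 3: up by d5 = 3/10 → (57/5, -111/10)
  seg 4: down by d7 = 941/80 → (57/5, -1829/80)
  seg 5: right by d2 = 3/2 → (129/10, -1829/80)
  seg 6: right by d8 = 2823/80 → (771/16, -1829/80)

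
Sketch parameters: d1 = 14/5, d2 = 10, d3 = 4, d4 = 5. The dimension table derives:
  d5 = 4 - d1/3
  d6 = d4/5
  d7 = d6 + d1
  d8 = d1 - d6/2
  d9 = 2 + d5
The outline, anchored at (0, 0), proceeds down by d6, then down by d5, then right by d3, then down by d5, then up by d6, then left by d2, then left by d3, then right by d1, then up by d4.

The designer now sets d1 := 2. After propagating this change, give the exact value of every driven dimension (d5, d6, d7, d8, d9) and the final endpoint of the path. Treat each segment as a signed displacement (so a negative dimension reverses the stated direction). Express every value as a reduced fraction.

Apply edit: d1 := 2
  d5 = 4 - d1/3 = 10/3
  d6 = d4/5 = 1
  d7 = d6 + d1 = 3
  d8 = d1 - d6/2 = 3/2
  d9 = 2 + d5 = 16/3
Walk from origin (0, 0):
  seg 1: down by d6 = 1 → (0, -1)
  seg 2: down by d5 = 10/3 → (0, -13/3)
  seg 3: right by d3 = 4 → (4, -13/3)
  seg 4: down by d5 = 10/3 → (4, -23/3)
  seg 5: up by d6 = 1 → (4, -20/3)
  seg 6: left by d2 = 10 → (-6, -20/3)
  seg 7: left by d3 = 4 → (-10, -20/3)
  seg 8: right by d1 = 2 → (-8, -20/3)
  seg 9: up by d4 = 5 → (-8, -5/3)

d5 = 10/3
d6 = 1
d7 = 3
d8 = 3/2
d9 = 16/3
endpoint = (-8, -5/3)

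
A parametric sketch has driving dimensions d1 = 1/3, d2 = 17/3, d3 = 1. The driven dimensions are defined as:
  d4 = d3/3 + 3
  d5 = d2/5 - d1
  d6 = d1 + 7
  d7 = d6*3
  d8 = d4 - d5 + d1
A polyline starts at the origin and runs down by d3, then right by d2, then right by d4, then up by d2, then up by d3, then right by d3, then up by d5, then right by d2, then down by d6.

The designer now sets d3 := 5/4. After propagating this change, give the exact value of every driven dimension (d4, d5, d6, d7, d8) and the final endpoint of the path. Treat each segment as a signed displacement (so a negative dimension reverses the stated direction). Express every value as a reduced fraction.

d4 = 41/12
d5 = 4/5
d6 = 22/3
d7 = 22
d8 = 59/20
endpoint = (16, -13/15)

Apply edit: d3 := 5/4
  d4 = d3/3 + 3 = 41/12
  d5 = d2/5 - d1 = 4/5
  d6 = d1 + 7 = 22/3
  d7 = d6*3 = 22
  d8 = d4 - d5 + d1 = 59/20
Walk from origin (0, 0):
  seg 1: down by d3 = 5/4 → (0, -5/4)
  seg 2: right by d2 = 17/3 → (17/3, -5/4)
  seg 3: right by d4 = 41/12 → (109/12, -5/4)
  seg 4: up by d2 = 17/3 → (109/12, 53/12)
  seg 5: up by d3 = 5/4 → (109/12, 17/3)
  seg 6: right by d3 = 5/4 → (31/3, 17/3)
  seg 7: up by d5 = 4/5 → (31/3, 97/15)
  seg 8: right by d2 = 17/3 → (16, 97/15)
  seg 9: down by d6 = 22/3 → (16, -13/15)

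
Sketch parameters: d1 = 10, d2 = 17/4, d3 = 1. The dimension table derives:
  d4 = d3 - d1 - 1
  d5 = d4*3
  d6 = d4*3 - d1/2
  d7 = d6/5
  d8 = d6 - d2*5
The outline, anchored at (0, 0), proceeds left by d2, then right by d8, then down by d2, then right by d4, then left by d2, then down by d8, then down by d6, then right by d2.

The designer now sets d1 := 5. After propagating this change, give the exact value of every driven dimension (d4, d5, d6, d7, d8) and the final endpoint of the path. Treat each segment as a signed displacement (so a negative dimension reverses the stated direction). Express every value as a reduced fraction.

Apply edit: d1 := 5
  d4 = d3 - d1 - 1 = -5
  d5 = d4*3 = -15
  d6 = d4*3 - d1/2 = -35/2
  d7 = d6/5 = -7/2
  d8 = d6 - d2*5 = -155/4
Walk from origin (0, 0):
  seg 1: left by d2 = 17/4 → (-17/4, 0)
  seg 2: right by d8 = -155/4 → (-43, 0)
  seg 3: down by d2 = 17/4 → (-43, -17/4)
  seg 4: right by d4 = -5 → (-48, -17/4)
  seg 5: left by d2 = 17/4 → (-209/4, -17/4)
  seg 6: down by d8 = -155/4 → (-209/4, 69/2)
  seg 7: down by d6 = -35/2 → (-209/4, 52)
  seg 8: right by d2 = 17/4 → (-48, 52)

d4 = -5
d5 = -15
d6 = -35/2
d7 = -7/2
d8 = -155/4
endpoint = (-48, 52)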